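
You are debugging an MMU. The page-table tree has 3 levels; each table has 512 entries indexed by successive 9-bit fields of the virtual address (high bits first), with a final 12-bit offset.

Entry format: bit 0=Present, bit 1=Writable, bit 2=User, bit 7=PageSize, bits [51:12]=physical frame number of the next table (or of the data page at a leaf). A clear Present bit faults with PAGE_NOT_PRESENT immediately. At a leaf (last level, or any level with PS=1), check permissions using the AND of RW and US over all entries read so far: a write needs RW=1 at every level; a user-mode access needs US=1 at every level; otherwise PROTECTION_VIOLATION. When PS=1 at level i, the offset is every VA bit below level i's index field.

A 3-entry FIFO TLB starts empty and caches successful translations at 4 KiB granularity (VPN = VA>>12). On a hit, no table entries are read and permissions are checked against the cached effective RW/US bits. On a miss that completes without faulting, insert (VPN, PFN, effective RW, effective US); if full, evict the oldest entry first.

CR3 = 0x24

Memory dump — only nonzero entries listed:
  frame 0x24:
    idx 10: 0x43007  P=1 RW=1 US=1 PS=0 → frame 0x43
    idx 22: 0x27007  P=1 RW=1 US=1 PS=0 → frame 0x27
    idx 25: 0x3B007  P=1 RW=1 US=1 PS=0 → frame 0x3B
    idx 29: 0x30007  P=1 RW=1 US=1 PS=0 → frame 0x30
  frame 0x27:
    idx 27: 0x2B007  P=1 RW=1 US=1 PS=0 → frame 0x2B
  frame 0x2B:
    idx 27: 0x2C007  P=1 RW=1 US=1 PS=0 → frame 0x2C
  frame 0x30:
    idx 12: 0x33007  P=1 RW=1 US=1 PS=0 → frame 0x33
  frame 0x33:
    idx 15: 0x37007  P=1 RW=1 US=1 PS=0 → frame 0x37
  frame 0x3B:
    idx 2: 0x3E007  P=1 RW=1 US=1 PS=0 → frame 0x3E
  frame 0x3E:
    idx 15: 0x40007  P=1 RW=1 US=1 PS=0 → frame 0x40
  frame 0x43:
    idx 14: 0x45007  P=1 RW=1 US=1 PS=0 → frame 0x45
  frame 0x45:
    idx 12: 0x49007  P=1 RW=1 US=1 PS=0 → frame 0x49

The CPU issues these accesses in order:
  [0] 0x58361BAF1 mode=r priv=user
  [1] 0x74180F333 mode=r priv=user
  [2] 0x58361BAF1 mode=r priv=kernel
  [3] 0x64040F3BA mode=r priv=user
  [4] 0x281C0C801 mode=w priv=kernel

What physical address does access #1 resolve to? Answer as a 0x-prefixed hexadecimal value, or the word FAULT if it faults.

Per-access translation:
#0 VA=0x58361BAF1 (r,user):
  L0 @0x24[22] → 0x27007  P=1,RW=1,US=1,PS=0
  L1 @0x27[27] → 0x2B007  P=1,RW=1,US=1,PS=0
  L2 @0x2B[27] → 0x2C007  P=1,RW=1,US=1,PS=0
  ⇒ phys 0x2CAF1  [3 reads]
#1 VA=0x74180F333 (r,user):
  L0 @0x24[29] → 0x30007  P=1,RW=1,US=1,PS=0
  L1 @0x30[12] → 0x33007  P=1,RW=1,US=1,PS=0
  L2 @0x33[15] → 0x37007  P=1,RW=1,US=1,PS=0
  ⇒ phys 0x37333  [3 reads]
#2 VA=0x58361BAF1 (r,kernel):
  TLB hit vpn=0x58361B → PA=0x2CAF1
#3 VA=0x64040F3BA (r,user):
  L0 @0x24[25] → 0x3B007  P=1,RW=1,US=1,PS=0
  L1 @0x3B[2] → 0x3E007  P=1,RW=1,US=1,PS=0
  L2 @0x3E[15] → 0x40007  P=1,RW=1,US=1,PS=0
  ⇒ phys 0x403BA  [3 reads]
#4 VA=0x281C0C801 (w,kernel):
  L0 @0x24[10] → 0x43007  P=1,RW=1,US=1,PS=0
  L1 @0x43[14] → 0x45007  P=1,RW=1,US=1,PS=0
  L2 @0x45[12] → 0x49007  P=1,RW=1,US=1,PS=0
  ⇒ phys 0x49801  [3 reads]

Access #1 PA: 0x37333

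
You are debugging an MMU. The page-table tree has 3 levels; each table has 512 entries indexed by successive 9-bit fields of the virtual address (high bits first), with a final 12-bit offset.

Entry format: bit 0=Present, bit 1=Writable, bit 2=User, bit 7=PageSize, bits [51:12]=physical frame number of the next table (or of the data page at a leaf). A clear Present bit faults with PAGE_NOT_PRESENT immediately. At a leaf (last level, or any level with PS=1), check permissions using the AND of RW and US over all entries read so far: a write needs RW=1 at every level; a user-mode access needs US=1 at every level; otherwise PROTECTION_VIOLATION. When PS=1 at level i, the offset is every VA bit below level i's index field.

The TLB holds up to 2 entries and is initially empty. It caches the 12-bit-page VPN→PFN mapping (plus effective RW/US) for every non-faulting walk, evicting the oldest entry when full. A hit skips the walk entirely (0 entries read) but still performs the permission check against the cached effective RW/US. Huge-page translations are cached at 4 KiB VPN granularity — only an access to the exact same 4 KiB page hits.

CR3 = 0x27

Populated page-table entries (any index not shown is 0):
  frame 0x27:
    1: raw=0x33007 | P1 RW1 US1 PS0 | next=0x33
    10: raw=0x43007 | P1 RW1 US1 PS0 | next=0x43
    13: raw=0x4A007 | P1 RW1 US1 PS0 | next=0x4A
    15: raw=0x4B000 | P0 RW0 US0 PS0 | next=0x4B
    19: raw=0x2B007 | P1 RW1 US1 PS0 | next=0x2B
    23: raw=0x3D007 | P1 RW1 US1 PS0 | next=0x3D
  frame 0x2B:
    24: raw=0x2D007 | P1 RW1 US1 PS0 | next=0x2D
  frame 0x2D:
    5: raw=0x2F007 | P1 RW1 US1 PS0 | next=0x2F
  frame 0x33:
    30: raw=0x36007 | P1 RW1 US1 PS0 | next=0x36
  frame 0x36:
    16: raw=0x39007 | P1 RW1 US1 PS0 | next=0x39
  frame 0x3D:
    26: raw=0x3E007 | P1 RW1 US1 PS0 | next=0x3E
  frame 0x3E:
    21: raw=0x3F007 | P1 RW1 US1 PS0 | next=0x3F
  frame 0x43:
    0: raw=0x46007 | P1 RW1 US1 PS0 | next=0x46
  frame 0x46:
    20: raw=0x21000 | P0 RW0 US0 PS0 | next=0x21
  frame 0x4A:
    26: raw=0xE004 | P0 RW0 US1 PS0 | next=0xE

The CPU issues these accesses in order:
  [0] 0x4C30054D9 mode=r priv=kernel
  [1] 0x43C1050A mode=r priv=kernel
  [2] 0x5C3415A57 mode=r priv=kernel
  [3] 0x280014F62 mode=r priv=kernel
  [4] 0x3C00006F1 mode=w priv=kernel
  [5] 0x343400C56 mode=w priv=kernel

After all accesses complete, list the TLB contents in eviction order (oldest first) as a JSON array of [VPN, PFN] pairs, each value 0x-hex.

Trace:
#0 VA=0x4C30054D9 (r,kernel):
  L0 @0x27[19] → 0x2B007  P=1,RW=1,US=1,PS=0
  L1 @0x2B[24] → 0x2D007  P=1,RW=1,US=1,PS=0
  L2 @0x2D[5] → 0x2F007  P=1,RW=1,US=1,PS=0
  ⇒ phys 0x2F4D9  [3 reads]
#1 VA=0x43C1050A (r,kernel):
  L0 @0x27[1] → 0x33007  P=1,RW=1,US=1,PS=0
  L1 @0x33[30] → 0x36007  P=1,RW=1,US=1,PS=0
  L2 @0x36[16] → 0x39007  P=1,RW=1,US=1,PS=0
  ⇒ phys 0x3950A  [3 reads]
#2 VA=0x5C3415A57 (r,kernel):
  L0 @0x27[23] → 0x3D007  P=1,RW=1,US=1,PS=0
  L1 @0x3D[26] → 0x3E007  P=1,RW=1,US=1,PS=0
  L2 @0x3E[21] → 0x3F007  P=1,RW=1,US=1,PS=0
  ⇒ phys 0x3FA57  [3 reads]
#3 VA=0x280014F62 (r,kernel):
  L0 @0x27[10] → 0x43007  P=1,RW=1,US=1,PS=0
  L1 @0x43[0] → 0x46007  P=1,RW=1,US=1,PS=0
  L2 @0x46[20] → 0x21000  P=0,RW=0,US=0,PS=0
  ⇒ fault: PAGE_NOT_PRESENT  — 3 lookups
#4 VA=0x3C00006F1 (w,kernel):
  L0 @0x27[15] → 0x4B000  P=0,RW=0,US=0,PS=0
  ⇒ fault: PAGE_NOT_PRESENT  — 1 lookups
#5 VA=0x343400C56 (w,kernel):
  L0 @0x27[13] → 0x4A007  P=1,RW=1,US=1,PS=0
  L1 @0x4A[26] → 0xE004  P=0,RW=0,US=1,PS=0
  ⇒ fault: PAGE_NOT_PRESENT  — 2 lookups

TLB: [["0x43C10", "0x39"], ["0x5C3415", "0x3F"]]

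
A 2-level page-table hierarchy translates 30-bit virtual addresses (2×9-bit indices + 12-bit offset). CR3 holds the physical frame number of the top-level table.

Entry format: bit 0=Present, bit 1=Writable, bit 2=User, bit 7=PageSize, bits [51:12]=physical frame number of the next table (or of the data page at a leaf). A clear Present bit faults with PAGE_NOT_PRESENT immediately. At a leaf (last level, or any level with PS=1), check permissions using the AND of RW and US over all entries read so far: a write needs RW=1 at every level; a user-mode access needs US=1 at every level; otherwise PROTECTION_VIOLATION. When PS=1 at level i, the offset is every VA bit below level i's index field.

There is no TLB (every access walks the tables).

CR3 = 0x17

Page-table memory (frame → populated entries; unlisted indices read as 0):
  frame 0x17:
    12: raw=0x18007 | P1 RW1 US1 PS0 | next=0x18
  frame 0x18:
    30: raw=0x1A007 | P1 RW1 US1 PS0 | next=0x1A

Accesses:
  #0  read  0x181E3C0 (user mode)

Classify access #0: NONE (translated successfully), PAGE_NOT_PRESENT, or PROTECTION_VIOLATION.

Walk each access:
#0 VA=0x181E3C0 (r,user):
  lvl0: tbl 0x17, slot 12 ⇒ 0x18007 (P1/RW1/US1/PS0)
  lvl1: tbl 0x18, slot 30 ⇒ 0x1A007 (P1/RW1/US1/PS0)
  → PA=0x1A3C0  (2 entries read)

Access #0 fault: NONE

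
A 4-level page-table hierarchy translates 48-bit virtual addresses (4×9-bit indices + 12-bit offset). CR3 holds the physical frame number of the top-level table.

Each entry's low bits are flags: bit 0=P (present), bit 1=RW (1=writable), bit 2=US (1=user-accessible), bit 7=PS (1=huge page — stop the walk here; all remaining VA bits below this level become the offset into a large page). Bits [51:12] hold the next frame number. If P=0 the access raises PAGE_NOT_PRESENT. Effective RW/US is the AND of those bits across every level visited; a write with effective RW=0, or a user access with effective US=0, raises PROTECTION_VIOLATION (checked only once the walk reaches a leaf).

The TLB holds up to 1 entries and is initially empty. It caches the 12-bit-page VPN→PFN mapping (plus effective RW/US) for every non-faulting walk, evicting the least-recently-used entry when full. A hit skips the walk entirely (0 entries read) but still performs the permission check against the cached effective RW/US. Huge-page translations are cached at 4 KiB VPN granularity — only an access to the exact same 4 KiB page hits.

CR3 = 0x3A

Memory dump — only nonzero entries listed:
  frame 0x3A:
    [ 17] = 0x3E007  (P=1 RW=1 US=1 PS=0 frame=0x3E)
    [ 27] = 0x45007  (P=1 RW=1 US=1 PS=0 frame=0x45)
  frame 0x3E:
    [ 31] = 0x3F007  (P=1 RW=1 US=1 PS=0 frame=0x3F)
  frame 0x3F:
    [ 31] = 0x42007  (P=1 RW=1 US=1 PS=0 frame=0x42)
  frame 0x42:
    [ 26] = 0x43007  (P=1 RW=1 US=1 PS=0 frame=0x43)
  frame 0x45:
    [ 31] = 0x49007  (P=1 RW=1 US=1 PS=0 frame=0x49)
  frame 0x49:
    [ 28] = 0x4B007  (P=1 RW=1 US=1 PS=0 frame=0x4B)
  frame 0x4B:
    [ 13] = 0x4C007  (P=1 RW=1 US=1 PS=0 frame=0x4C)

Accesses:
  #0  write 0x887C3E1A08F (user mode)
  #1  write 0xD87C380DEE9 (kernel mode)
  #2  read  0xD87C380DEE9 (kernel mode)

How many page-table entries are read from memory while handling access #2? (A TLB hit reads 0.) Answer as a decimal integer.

Per-access translation:
#0 VA=0x887C3E1A08F (w,user):
  [0] read 0x3A idx=17: raw=0x3E007 flags P=1 W=1 U=1 S=0
  [1] read 0x3E idx=31: raw=0x3F007 flags P=1 W=1 U=1 S=0
  [2] read 0x3F idx=31: raw=0x42007 flags P=1 W=1 U=1 S=0
  [3] read 0x42 idx=26: raw=0x43007 flags P=1 W=1 U=1 S=0
  ✓ 0x4308F  — 4 lookups
#1 VA=0xD87C380DEE9 (w,kernel):
  [0] read 0x3A idx=27: raw=0x45007 flags P=1 W=1 U=1 S=0
  [1] read 0x45 idx=31: raw=0x49007 flags P=1 W=1 U=1 S=0
  [2] read 0x49 idx=28: raw=0x4B007 flags P=1 W=1 U=1 S=0
  [3] read 0x4B idx=13: raw=0x4C007 flags P=1 W=1 U=1 S=0
  ✓ 0x4CEE9  — 4 lookups
#2 VA=0xD87C380DEE9 (r,kernel):
  TLB hit vpn=0xD87C380D → PA=0x4CEE9

Entries read for #2: 0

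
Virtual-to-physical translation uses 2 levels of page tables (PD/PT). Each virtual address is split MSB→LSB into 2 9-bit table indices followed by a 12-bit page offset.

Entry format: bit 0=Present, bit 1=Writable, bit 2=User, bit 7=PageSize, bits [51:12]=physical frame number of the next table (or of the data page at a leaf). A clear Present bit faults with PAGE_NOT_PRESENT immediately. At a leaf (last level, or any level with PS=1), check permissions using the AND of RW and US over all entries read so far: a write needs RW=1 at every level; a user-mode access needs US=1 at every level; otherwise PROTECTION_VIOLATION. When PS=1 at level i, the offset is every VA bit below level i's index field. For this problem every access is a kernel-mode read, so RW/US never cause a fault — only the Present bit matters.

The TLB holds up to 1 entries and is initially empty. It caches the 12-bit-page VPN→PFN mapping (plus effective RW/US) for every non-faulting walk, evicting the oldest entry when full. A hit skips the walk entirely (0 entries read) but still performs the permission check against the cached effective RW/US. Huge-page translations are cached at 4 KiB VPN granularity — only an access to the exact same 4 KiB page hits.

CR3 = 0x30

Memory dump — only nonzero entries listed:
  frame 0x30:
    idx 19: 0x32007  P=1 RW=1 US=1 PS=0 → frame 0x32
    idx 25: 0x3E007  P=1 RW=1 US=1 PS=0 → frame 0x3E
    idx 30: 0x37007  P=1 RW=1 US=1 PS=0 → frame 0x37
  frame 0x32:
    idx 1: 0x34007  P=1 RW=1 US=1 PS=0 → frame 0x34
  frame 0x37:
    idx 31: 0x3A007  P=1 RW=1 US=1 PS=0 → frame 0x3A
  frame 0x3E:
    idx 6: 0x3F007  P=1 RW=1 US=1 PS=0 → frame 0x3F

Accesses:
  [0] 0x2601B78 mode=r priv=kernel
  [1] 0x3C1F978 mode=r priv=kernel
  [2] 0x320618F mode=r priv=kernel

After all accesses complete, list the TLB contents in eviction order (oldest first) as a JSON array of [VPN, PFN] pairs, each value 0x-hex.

Trace:
#0 VA=0x2601B78 (r,kernel):
  [0] read 0x30 idx=19: raw=0x32007 flags P=1 W=1 U=1 S=0
  [1] read 0x32 idx=1: raw=0x34007 flags P=1 W=1 U=1 S=0
  ⇒ phys 0x34B78  [2 reads]
#1 VA=0x3C1F978 (r,kernel):
  [0] read 0x30 idx=30: raw=0x37007 flags P=1 W=1 U=1 S=0
  [1] read 0x37 idx=31: raw=0x3A007 flags P=1 W=1 U=1 S=0
  ⇒ phys 0x3A978  [2 reads]
#2 VA=0x320618F (r,kernel):
  [0] read 0x30 idx=25: raw=0x3E007 flags P=1 W=1 U=1 S=0
  [1] read 0x3E idx=6: raw=0x3F007 flags P=1 W=1 U=1 S=0
  ⇒ phys 0x3F18F  [2 reads]

TLB: [["0x3206", "0x3F"]]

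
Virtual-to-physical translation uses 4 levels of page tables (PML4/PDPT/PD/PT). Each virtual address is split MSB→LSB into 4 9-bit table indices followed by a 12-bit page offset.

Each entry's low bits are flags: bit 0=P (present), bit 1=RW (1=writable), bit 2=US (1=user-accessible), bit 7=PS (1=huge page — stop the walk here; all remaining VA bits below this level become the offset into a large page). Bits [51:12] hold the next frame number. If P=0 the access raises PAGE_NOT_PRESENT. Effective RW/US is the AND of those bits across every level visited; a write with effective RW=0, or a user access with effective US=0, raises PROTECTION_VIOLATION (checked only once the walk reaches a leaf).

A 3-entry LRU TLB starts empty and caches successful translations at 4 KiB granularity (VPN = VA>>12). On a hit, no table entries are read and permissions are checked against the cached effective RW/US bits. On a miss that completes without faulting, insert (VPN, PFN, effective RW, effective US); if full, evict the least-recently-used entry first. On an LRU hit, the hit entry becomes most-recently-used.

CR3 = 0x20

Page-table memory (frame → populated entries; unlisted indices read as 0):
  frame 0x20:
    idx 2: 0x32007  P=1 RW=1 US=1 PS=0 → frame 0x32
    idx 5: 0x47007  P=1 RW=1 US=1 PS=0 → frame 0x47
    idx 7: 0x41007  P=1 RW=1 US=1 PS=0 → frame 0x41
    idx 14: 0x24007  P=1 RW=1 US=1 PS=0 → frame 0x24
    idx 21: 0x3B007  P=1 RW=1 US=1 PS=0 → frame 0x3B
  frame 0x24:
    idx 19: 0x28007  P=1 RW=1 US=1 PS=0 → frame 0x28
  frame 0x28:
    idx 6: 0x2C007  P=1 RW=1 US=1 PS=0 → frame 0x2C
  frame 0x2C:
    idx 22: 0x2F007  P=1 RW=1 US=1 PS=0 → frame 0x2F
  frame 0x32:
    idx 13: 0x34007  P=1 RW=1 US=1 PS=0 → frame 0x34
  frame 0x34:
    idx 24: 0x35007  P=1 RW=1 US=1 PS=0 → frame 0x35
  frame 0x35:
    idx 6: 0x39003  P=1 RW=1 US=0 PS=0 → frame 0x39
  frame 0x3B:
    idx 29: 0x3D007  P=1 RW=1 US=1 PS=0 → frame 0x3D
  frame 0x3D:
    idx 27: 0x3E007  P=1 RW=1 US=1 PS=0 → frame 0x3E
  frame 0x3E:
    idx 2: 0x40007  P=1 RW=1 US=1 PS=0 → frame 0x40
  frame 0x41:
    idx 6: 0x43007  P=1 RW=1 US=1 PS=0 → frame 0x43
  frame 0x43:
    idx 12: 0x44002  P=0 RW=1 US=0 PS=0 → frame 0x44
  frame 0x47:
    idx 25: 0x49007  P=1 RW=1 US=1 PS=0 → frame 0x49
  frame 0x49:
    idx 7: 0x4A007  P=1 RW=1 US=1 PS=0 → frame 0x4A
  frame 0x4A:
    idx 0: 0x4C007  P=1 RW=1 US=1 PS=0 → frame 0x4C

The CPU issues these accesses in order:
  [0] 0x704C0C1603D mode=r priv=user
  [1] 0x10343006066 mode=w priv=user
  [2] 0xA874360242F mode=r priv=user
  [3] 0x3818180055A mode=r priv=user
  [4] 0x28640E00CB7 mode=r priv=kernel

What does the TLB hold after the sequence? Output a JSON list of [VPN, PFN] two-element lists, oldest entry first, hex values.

Per-access translation:
#0 VA=0x704C0C1603D (r,user):
  L0 @0x20[14] → 0x24007  P=1,RW=1,US=1,PS=0
  L1 @0x24[19] → 0x28007  P=1,RW=1,US=1,PS=0
  L2 @0x28[6] → 0x2C007  P=1,RW=1,US=1,PS=0
  L3 @0x2C[22] → 0x2F007  P=1,RW=1,US=1,PS=0
  ✓ 0x2F03D  — 4 lookups
#1 VA=0x10343006066 (w,user):
  L0 @0x20[2] → 0x32007  P=1,RW=1,US=1,PS=0
  L1 @0x32[13] → 0x34007  P=1,RW=1,US=1,PS=0
  L2 @0x34[24] → 0x35007  P=1,RW=1,US=1,PS=0
  L3 @0x35[6] → 0x39003  P=1,RW=1,US=0,PS=0
  → PROTECTION_VIOLATION  (4 entries read)
#2 VA=0xA874360242F (r,user):
  L0 @0x20[21] → 0x3B007  P=1,RW=1,US=1,PS=0
  L1 @0x3B[29] → 0x3D007  P=1,RW=1,US=1,PS=0
  L2 @0x3D[27] → 0x3E007  P=1,RW=1,US=1,PS=0
  L3 @0x3E[2] → 0x40007  P=1,RW=1,US=1,PS=0
  ✓ 0x4042F  — 4 lookups
#3 VA=0x3818180055A (r,user):
  L0 @0x20[7] → 0x41007  P=1,RW=1,US=1,PS=0
  L1 @0x41[6] → 0x43007  P=1,RW=1,US=1,PS=0
  L2 @0x43[12] → 0x44002  P=0,RW=1,US=0,PS=0
  → PAGE_NOT_PRESENT  (3 entries read)
#4 VA=0x28640E00CB7 (r,kernel):
  L0 @0x20[5] → 0x47007  P=1,RW=1,US=1,PS=0
  L1 @0x47[25] → 0x49007  P=1,RW=1,US=1,PS=0
  L2 @0x49[7] → 0x4A007  P=1,RW=1,US=1,PS=0
  L3 @0x4A[0] → 0x4C007  P=1,RW=1,US=1,PS=0
  ✓ 0x4CCB7  — 4 lookups

TLB: [["0x704C0C16", "0x2F"], ["0xA8743602", "0x40"], ["0x28640E00", "0x4C"]]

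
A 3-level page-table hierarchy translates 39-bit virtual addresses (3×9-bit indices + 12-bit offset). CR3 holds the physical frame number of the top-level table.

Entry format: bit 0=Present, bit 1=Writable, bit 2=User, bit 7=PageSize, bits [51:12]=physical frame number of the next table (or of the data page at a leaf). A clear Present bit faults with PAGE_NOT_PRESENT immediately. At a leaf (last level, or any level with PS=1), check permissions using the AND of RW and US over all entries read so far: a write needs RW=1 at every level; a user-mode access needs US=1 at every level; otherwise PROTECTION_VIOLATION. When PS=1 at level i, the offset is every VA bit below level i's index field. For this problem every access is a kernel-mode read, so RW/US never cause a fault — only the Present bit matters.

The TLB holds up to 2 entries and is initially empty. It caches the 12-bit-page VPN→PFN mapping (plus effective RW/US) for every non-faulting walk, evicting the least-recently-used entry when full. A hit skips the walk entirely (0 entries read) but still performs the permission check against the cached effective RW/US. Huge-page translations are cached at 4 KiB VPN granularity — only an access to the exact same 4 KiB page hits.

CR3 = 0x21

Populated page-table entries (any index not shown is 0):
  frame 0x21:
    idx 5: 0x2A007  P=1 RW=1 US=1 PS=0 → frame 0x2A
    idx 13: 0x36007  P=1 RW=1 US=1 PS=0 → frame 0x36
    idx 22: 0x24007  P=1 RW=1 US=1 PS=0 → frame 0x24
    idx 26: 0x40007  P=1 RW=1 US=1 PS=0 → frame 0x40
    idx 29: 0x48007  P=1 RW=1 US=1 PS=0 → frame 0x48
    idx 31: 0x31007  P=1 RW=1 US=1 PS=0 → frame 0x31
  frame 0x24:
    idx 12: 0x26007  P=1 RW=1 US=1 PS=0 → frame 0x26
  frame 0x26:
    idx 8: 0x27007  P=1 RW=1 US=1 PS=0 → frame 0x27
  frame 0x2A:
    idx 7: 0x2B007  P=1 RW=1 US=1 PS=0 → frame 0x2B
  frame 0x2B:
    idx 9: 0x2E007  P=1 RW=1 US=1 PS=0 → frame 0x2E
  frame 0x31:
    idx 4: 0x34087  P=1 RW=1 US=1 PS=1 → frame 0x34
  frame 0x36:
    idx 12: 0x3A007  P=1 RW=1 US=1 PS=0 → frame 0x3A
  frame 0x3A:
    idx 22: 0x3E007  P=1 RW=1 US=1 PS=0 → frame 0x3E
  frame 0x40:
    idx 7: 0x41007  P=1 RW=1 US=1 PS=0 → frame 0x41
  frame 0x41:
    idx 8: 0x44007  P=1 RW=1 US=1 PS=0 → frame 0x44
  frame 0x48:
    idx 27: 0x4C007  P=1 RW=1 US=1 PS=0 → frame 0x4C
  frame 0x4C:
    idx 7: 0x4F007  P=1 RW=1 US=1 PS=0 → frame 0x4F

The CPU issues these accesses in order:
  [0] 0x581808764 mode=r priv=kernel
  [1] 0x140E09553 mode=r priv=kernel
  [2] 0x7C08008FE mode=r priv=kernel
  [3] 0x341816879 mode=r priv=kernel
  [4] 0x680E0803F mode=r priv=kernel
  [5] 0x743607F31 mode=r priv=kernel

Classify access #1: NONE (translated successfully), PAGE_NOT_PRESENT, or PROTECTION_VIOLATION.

Per-access translation:
#0 VA=0x581808764 (r,kernel):
  L0: frame=0x21 idx=22 entry=0x24007 [P=1 RW=1 US=1 PS=0]
  L1: frame=0x24 idx=12 entry=0x26007 [P=1 RW=1 US=1 PS=0]
  L2: frame=0x26 idx=8 entry=0x27007 [P=1 RW=1 US=1 PS=0]
  ✓ 0x27764  — 3 lookups
#1 VA=0x140E09553 (r,kernel):
  L0: frame=0x21 idx=5 entry=0x2A007 [P=1 RW=1 US=1 PS=0]
  L1: frame=0x2A idx=7 entry=0x2B007 [P=1 RW=1 US=1 PS=0]
  L2: frame=0x2B idx=9 entry=0x2E007 [P=1 RW=1 US=1 PS=0]
  ✓ 0x2E553  — 3 lookups
#2 VA=0x7C08008FE (r,kernel):
  L0: frame=0x21 idx=31 entry=0x31007 [P=1 RW=1 US=1 PS=0]
  L1: frame=0x31 idx=4 entry=0x34087 [P=1 RW=1 US=1 PS=1]
  ✓ 0x348FE (huge @L1)  — 2 lookups
#3 VA=0x341816879 (r,kernel):
  L0: frame=0x21 idx=13 entry=0x36007 [P=1 RW=1 US=1 PS=0]
  L1: frame=0x36 idx=12 entry=0x3A007 [P=1 RW=1 US=1 PS=0]
  L2: frame=0x3A idx=22 entry=0x3E007 [P=1 RW=1 US=1 PS=0]
  ✓ 0x3E879  — 3 lookups
#4 VA=0x680E0803F (r,kernel):
  L0: frame=0x21 idx=26 entry=0x40007 [P=1 RW=1 US=1 PS=0]
  L1: frame=0x40 idx=7 entry=0x41007 [P=1 RW=1 US=1 PS=0]
  L2: frame=0x41 idx=8 entry=0x44007 [P=1 RW=1 US=1 PS=0]
  ✓ 0x4403F  — 3 lookups
#5 VA=0x743607F31 (r,kernel):
  L0: frame=0x21 idx=29 entry=0x48007 [P=1 RW=1 US=1 PS=0]
  L1: frame=0x48 idx=27 entry=0x4C007 [P=1 RW=1 US=1 PS=0]
  L2: frame=0x4C idx=7 entry=0x4F007 [P=1 RW=1 US=1 PS=0]
  ✓ 0x4FF31  — 3 lookups

Access #1 fault: NONE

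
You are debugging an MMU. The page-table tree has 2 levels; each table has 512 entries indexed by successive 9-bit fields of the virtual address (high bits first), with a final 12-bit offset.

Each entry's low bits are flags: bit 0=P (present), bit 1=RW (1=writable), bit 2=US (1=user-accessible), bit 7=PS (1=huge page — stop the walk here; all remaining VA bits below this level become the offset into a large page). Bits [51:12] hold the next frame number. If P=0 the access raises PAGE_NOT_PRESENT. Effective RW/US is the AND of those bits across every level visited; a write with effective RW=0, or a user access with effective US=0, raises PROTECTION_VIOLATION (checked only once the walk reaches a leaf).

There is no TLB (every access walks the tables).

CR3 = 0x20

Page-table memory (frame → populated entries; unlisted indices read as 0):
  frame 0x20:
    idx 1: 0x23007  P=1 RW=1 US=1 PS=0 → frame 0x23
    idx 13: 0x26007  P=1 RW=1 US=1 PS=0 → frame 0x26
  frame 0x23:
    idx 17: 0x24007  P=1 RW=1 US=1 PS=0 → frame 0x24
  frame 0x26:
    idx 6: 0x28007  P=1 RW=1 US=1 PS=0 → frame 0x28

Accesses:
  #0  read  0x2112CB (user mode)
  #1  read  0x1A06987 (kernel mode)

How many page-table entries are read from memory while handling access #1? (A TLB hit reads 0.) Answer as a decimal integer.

Trace:
#0 VA=0x2112CB (r,user):
  L0: frame=0x20 idx=1 entry=0x23007 [P=1 RW=1 US=1 PS=0]
  L1: frame=0x23 idx=17 entry=0x24007 [P=1 RW=1 US=1 PS=0]
  ✓ 0x242CB  — 2 lookups
#1 VA=0x1A06987 (r,kernel):
  L0: frame=0x20 idx=13 entry=0x26007 [P=1 RW=1 US=1 PS=0]
  L1: frame=0x26 idx=6 entry=0x28007 [P=1 RW=1 US=1 PS=0]
  ✓ 0x28987  — 2 lookups

Entries read for #1: 2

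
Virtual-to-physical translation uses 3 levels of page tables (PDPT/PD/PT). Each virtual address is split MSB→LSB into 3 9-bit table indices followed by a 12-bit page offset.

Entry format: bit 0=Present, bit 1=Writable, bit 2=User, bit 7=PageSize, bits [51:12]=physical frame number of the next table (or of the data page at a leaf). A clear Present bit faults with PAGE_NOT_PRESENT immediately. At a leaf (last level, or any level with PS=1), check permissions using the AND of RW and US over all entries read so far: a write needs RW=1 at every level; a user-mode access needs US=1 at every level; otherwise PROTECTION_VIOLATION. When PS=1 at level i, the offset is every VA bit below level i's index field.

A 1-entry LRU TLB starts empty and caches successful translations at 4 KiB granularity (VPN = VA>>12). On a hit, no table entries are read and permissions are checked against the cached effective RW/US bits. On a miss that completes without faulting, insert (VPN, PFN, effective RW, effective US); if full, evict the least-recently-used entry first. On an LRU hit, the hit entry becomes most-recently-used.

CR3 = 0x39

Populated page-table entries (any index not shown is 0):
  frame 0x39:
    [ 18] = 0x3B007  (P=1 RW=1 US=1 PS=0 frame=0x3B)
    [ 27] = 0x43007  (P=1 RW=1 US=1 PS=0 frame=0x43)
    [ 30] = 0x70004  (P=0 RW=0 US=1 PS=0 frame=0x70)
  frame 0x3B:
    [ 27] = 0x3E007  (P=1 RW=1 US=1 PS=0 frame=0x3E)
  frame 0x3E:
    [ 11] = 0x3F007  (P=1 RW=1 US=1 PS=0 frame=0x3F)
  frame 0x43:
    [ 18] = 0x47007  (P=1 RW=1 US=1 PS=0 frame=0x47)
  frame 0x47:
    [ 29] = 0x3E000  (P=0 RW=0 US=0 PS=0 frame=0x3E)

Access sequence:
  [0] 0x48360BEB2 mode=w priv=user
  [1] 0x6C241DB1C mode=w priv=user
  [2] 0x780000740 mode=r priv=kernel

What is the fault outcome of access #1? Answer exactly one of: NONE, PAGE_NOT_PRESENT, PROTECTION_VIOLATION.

Walk each access:
#0 VA=0x48360BEB2 (w,user):
  lvl0: tbl 0x39, slot 18 ⇒ 0x3B007 (P1/RW1/US1/PS0)
  lvl1: tbl 0x3B, slot 27 ⇒ 0x3E007 (P1/RW1/US1/PS0)
  lvl2: tbl 0x3E, slot 11 ⇒ 0x3F007 (P1/RW1/US1/PS0)
  ⇒ phys 0x3FEB2  [3 reads]
#1 VA=0x6C241DB1C (w,user):
  lvl0: tbl 0x39, slot 27 ⇒ 0x43007 (P1/RW1/US1/PS0)
  lvl1: tbl 0x43, slot 18 ⇒ 0x47007 (P1/RW1/US1/PS0)
  lvl2: tbl 0x47, slot 29 ⇒ 0x3E000 (P0/RW0/US0/PS0)
  ⇒ fault: PAGE_NOT_PRESENT  — 3 lookups
#2 VA=0x780000740 (r,kernel):
  lvl0: tbl 0x39, slot 30 ⇒ 0x70004 (P0/RW0/US1/PS0)
  ⇒ fault: PAGE_NOT_PRESENT  — 1 lookups

Access #1 fault: PAGE_NOT_PRESENT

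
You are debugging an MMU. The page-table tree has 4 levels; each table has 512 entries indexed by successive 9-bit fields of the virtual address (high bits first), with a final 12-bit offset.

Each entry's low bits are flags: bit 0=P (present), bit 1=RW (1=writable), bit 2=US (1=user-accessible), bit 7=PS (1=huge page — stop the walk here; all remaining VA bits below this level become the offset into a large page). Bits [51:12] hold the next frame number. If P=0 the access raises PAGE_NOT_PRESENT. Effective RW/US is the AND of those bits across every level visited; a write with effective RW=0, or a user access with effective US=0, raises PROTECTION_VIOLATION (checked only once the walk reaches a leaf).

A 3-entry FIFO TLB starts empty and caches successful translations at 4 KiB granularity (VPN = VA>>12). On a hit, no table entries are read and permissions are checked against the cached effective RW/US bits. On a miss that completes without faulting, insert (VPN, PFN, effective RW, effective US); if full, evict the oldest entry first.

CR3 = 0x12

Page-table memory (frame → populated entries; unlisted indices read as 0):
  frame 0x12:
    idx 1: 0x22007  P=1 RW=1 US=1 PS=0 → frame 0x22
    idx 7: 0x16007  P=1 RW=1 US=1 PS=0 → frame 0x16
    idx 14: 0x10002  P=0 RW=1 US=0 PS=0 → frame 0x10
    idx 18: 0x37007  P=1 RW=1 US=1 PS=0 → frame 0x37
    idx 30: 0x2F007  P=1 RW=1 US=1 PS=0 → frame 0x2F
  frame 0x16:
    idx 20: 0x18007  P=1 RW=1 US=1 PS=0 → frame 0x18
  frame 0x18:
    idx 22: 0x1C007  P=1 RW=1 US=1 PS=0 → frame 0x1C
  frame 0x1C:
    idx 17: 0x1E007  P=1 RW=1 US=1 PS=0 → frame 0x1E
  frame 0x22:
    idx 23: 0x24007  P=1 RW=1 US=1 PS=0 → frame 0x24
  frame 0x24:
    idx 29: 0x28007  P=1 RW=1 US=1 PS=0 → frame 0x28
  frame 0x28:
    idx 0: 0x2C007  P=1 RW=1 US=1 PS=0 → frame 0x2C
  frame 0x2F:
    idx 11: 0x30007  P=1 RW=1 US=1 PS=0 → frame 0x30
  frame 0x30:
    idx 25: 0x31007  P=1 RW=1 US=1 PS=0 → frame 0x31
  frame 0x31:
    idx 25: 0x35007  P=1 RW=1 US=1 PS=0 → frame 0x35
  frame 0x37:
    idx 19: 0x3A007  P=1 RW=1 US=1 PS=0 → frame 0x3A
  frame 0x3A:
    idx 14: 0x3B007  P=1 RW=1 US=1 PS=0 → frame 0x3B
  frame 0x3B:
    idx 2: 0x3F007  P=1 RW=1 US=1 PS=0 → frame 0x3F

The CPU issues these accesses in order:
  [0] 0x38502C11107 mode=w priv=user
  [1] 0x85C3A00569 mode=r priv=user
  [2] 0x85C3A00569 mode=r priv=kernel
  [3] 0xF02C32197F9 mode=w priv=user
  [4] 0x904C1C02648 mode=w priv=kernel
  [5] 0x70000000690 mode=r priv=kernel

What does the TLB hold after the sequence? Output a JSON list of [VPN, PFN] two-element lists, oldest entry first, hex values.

Trace:
#0 VA=0x38502C11107 (w,user):
  [0] read 0x12 idx=7: raw=0x16007 flags P=1 W=1 U=1 S=0
  [1] read 0x16 idx=20: raw=0x18007 flags P=1 W=1 U=1 S=0
  [2] read 0x18 idx=22: raw=0x1C007 flags P=1 W=1 U=1 S=0
  [3] read 0x1C idx=17: raw=0x1E007 flags P=1 W=1 U=1 S=0
  → PA=0x1E107  (4 entries read)
#1 VA=0x85C3A00569 (r,user):
  [0] read 0x12 idx=1: raw=0x22007 flags P=1 W=1 U=1 S=0
  [1] read 0x22 idx=23: raw=0x24007 flags P=1 W=1 U=1 S=0
  [2] read 0x24 idx=29: raw=0x28007 flags P=1 W=1 U=1 S=0
  [3] read 0x28 idx=0: raw=0x2C007 flags P=1 W=1 U=1 S=0
  → PA=0x2C569  (4 entries read)
#2 VA=0x85C3A00569 (r,kernel):
  TLB hit vpn=0x85C3A00 → PA=0x2C569
#3 VA=0xF02C32197F9 (w,user):
  [0] read 0x12 idx=30: raw=0x2F007 flags P=1 W=1 U=1 S=0
  [1] read 0x2F idx=11: raw=0x30007 flags P=1 W=1 U=1 S=0
  [2] read 0x30 idx=25: raw=0x31007 flags P=1 W=1 U=1 S=0
  [3] read 0x31 idx=25: raw=0x35007 flags P=1 W=1 U=1 S=0
  → PA=0x357F9  (4 entries read)
#4 VA=0x904C1C02648 (w,kernel):
  [0] read 0x12 idx=18: raw=0x37007 flags P=1 W=1 U=1 S=0
  [1] read 0x37 idx=19: raw=0x3A007 flags P=1 W=1 U=1 S=0
  [2] read 0x3A idx=14: raw=0x3B007 flags P=1 W=1 U=1 S=0
  [3] read 0x3B idx=2: raw=0x3F007 flags P=1 W=1 U=1 S=0
  → PA=0x3F648  (4 entries read)
#5 VA=0x70000000690 (r,kernel):
  [0] read 0x12 idx=14: raw=0x10002 flags P=0 W=1 U=0 S=0
  ✗ PAGE_NOT_PRESENT  [1 reads]

TLB: [["0x85C3A00", "0x2C"], ["0xF02C3219", "0x35"], ["0x904C1C02", "0x3F"]]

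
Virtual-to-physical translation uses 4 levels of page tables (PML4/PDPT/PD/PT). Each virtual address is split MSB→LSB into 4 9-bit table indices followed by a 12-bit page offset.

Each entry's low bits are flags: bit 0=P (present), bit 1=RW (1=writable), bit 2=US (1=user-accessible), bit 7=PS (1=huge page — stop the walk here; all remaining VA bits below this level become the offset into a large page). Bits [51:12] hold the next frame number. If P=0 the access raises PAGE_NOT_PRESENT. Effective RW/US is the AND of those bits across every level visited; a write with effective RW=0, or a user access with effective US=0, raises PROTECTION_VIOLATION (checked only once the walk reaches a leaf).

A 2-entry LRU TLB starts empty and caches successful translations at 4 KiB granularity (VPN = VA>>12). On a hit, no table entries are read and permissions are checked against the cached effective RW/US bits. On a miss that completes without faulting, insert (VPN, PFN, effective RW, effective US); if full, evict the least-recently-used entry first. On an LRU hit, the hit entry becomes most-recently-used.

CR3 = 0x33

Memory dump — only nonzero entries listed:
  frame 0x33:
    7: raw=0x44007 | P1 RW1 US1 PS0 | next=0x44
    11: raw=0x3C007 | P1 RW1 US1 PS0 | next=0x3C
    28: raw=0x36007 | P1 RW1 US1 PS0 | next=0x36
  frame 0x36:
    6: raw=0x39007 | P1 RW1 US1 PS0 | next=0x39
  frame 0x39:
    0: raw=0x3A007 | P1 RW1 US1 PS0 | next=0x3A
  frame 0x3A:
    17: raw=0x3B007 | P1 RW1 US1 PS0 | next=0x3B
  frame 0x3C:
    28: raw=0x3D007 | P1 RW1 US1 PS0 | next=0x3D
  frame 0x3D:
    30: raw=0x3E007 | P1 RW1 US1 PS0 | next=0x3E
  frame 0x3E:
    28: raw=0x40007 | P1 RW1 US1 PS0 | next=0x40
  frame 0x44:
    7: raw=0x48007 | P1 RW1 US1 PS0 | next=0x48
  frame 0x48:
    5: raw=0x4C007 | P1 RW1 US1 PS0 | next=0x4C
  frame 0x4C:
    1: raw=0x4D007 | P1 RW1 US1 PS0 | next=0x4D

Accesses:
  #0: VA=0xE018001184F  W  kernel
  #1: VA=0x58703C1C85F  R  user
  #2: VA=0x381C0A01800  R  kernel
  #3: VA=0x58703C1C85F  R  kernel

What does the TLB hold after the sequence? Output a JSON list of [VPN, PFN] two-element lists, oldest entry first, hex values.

Per-access translation:
#0 VA=0xE018001184F (w,kernel):
  L0: frame=0x33 idx=28 entry=0x36007 [P=1 RW=1 US=1 PS=0]
  L1: frame=0x36 idx=6 entry=0x39007 [P=1 RW=1 US=1 PS=0]
  L2: frame=0x39 idx=0 entry=0x3A007 [P=1 RW=1 US=1 PS=0]
  L3: frame=0x3A idx=17 entry=0x3B007 [P=1 RW=1 US=1 PS=0]
  → PA=0x3B84F  (4 entries read)
#1 VA=0x58703C1C85F (r,user):
  L0: frame=0x33 idx=11 entry=0x3C007 [P=1 RW=1 US=1 PS=0]
  L1: frame=0x3C idx=28 entry=0x3D007 [P=1 RW=1 US=1 PS=0]
  L2: frame=0x3D idx=30 entry=0x3E007 [P=1 RW=1 US=1 PS=0]
  L3: frame=0x3E idx=28 entry=0x40007 [P=1 RW=1 US=1 PS=0]
  → PA=0x4085F  (4 entries read)
#2 VA=0x381C0A01800 (r,kernel):
  L0: frame=0x33 idx=7 entry=0x44007 [P=1 RW=1 US=1 PS=0]
  L1: frame=0x44 idx=7 entry=0x48007 [P=1 RW=1 US=1 PS=0]
  L2: frame=0x48 idx=5 entry=0x4C007 [P=1 RW=1 US=1 PS=0]
  L3: frame=0x4C idx=1 entry=0x4D007 [P=1 RW=1 US=1 PS=0]
  → PA=0x4D800  (4 entries read)
#3 VA=0x58703C1C85F (r,kernel):
  TLB hit vpn=0x58703C1C → PA=0x4085F

TLB: [["0x381C0A01", "0x4D"], ["0x58703C1C", "0x40"]]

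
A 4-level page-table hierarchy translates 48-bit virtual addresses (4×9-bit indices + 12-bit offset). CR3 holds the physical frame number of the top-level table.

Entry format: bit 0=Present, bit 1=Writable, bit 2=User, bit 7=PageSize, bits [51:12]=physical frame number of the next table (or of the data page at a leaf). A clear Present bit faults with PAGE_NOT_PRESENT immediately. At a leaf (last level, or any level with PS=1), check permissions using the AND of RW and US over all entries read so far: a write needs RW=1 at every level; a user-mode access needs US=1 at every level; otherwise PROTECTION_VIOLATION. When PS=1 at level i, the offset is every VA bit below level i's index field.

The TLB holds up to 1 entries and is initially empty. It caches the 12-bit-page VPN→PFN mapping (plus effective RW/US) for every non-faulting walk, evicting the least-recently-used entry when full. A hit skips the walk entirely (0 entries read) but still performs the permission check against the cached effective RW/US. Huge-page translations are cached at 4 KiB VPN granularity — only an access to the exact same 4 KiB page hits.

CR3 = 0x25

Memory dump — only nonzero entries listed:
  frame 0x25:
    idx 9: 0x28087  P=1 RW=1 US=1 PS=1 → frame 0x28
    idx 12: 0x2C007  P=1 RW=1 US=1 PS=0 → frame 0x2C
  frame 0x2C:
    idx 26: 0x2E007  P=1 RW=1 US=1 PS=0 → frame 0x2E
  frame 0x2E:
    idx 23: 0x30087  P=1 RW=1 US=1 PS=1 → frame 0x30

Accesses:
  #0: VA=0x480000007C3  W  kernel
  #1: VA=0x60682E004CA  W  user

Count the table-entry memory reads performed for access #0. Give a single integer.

Per-access translation:
#0 VA=0x480000007C3 (w,kernel):
  [0] read 0x25 idx=9: raw=0x28087 flags P=1 W=1 U=1 S=1
  → PA=0x287C3 (huge @L0)  (1 entries read)
#1 VA=0x60682E004CA (w,user):
  [0] read 0x25 idx=12: raw=0x2C007 flags P=1 W=1 U=1 S=0
  [1] read 0x2C idx=26: raw=0x2E007 flags P=1 W=1 U=1 S=0
  [2] read 0x2E idx=23: raw=0x30087 flags P=1 W=1 U=1 S=1
  → PA=0x304CA (huge @L2)  (3 entries read)

Entries read for #0: 1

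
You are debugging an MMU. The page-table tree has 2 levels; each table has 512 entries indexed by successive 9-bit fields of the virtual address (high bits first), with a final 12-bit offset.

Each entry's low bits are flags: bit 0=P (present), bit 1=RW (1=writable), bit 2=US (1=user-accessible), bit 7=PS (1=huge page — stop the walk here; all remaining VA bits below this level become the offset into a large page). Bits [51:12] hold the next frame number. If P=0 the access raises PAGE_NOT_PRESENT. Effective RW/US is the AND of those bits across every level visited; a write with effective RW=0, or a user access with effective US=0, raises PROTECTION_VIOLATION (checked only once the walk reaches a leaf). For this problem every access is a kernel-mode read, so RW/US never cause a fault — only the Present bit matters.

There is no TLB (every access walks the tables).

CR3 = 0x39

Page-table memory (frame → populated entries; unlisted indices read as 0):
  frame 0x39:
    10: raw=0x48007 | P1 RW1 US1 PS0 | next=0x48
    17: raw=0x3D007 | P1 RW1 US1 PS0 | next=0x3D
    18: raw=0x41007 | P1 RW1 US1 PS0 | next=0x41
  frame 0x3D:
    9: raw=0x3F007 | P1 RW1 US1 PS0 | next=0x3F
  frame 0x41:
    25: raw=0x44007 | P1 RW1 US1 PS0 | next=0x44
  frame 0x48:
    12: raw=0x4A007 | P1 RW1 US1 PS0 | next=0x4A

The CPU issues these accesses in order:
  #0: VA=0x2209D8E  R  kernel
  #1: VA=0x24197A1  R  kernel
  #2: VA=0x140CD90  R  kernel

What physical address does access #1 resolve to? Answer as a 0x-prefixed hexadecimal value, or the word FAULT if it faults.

Walk each access:
#0 VA=0x2209D8E (r,kernel):
  L0 @0x39[17] → 0x3D007  P=1,RW=1,US=1,PS=0
  L1 @0x3D[9] → 0x3F007  P=1,RW=1,US=1,PS=0
  ⇒ phys 0x3FD8E  [2 reads]
#1 VA=0x24197A1 (r,kernel):
  L0 @0x39[18] → 0x41007  P=1,RW=1,US=1,PS=0
  L1 @0x41[25] → 0x44007  P=1,RW=1,US=1,PS=0
  ⇒ phys 0x447A1  [2 reads]
#2 VA=0x140CD90 (r,kernel):
  L0 @0x39[10] → 0x48007  P=1,RW=1,US=1,PS=0
  L1 @0x48[12] → 0x4A007  P=1,RW=1,US=1,PS=0
  ⇒ phys 0x4AD90  [2 reads]

Access #1 PA: 0x447A1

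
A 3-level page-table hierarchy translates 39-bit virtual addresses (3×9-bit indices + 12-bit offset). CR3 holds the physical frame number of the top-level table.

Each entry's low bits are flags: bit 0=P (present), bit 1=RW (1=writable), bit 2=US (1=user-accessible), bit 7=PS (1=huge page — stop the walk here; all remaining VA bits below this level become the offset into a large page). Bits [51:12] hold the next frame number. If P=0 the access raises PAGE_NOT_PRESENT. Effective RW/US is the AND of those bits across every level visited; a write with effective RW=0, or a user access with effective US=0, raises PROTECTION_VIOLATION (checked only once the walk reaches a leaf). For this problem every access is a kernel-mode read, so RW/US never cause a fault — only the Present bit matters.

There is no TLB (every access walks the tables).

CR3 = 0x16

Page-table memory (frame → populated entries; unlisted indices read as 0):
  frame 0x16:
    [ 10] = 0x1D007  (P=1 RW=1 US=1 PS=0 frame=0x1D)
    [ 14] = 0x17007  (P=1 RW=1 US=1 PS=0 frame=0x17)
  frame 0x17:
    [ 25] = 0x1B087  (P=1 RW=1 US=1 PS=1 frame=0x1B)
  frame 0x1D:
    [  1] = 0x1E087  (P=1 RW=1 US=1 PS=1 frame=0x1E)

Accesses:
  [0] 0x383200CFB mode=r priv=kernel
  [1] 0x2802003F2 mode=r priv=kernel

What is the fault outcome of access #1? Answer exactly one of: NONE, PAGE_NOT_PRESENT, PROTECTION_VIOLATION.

Per-access translation:
#0 VA=0x383200CFB (r,kernel):
  L0 @0x16[14] → 0x17007  P=1,RW=1,US=1,PS=0
  L1 @0x17[25] → 0x1B087  P=1,RW=1,US=1,PS=1
  ⇒ phys 0x1BCFB (huge @L1)  [2 reads]
#1 VA=0x2802003F2 (r,kernel):
  L0 @0x16[10] → 0x1D007  P=1,RW=1,US=1,PS=0
  L1 @0x1D[1] → 0x1E087  P=1,RW=1,US=1,PS=1
  ⇒ phys 0x1E3F2 (huge @L1)  [2 reads]

Access #1 fault: NONE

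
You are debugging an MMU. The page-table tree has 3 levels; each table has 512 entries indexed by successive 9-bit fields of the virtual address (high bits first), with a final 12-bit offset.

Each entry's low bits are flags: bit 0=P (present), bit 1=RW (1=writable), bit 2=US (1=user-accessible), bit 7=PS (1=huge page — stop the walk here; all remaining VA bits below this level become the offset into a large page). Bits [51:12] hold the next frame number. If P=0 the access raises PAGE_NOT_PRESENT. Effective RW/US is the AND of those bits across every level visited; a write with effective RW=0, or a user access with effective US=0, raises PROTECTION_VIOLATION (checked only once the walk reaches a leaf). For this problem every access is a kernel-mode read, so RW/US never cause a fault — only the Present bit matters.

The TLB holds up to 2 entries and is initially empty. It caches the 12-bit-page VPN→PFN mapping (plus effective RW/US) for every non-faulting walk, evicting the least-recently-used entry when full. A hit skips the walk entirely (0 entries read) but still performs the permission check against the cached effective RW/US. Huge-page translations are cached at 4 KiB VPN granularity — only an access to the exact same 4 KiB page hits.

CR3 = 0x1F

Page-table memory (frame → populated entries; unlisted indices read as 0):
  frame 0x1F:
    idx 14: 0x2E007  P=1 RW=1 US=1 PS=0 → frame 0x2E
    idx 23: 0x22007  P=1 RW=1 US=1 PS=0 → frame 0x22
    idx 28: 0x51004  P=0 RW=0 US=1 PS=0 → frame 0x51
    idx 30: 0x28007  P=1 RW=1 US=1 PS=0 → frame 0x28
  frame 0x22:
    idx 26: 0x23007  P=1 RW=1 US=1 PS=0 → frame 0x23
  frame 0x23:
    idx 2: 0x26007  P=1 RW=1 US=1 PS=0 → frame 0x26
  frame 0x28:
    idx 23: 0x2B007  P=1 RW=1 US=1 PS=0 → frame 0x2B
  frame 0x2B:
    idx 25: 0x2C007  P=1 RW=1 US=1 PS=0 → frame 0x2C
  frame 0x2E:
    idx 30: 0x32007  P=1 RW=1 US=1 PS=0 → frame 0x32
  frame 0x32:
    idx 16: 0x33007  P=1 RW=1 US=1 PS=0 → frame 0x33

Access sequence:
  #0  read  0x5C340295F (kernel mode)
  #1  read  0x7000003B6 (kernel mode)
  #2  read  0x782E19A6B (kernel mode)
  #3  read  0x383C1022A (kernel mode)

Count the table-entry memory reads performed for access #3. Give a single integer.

Walk each access:
#0 VA=0x5C340295F (r,kernel):
  L0: frame=0x1F idx=23 entry=0x22007 [P=1 RW=1 US=1 PS=0]
  L1: frame=0x22 idx=26 entry=0x23007 [P=1 RW=1 US=1 PS=0]
  L2: frame=0x23 idx=2 entry=0x26007 [P=1 RW=1 US=1 PS=0]
  ⇒ phys 0x2695F  [3 reads]
#1 VA=0x7000003B6 (r,kernel):
  L0: frame=0x1F idx=28 entry=0x51004 [P=0 RW=0 US=1 PS=0]
  → PAGE_NOT_PRESENT  (1 entries read)
#2 VA=0x782E19A6B (r,kernel):
  L0: frame=0x1F idx=30 entry=0x28007 [P=1 RW=1 US=1 PS=0]
  L1: frame=0x28 idx=23 entry=0x2B007 [P=1 RW=1 US=1 PS=0]
  L2: frame=0x2B idx=25 entry=0x2C007 [P=1 RW=1 US=1 PS=0]
  ⇒ phys 0x2CA6B  [3 reads]
#3 VA=0x383C1022A (r,kernel):
  L0: frame=0x1F idx=14 entry=0x2E007 [P=1 RW=1 US=1 PS=0]
  L1: frame=0x2E idx=30 entry=0x32007 [P=1 RW=1 US=1 PS=0]
  L2: frame=0x32 idx=16 entry=0x33007 [P=1 RW=1 US=1 PS=0]
  ⇒ phys 0x3322A  [3 reads]

Entries read for #3: 3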